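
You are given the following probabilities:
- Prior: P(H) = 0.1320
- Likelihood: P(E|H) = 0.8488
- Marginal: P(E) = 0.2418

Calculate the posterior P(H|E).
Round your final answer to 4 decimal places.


Using Bayes' theorem:

P(H|E) = P(E|H) × P(H) / P(E)
       = 0.8488 × 0.1320 / 0.2418
       = 0.11204160 / 0.2418
       = 0.4634

The evidence strengthens our belief in H.
Prior: 0.1320 → Posterior: 0.4634


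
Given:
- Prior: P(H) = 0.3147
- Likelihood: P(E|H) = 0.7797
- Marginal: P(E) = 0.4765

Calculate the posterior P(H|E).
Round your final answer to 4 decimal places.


Using Bayes' theorem:

P(H|E) = P(E|H) × P(H) / P(E)
       = 0.7797 × 0.3147 / 0.4765
       = 0.24537159 / 0.4765
       = 0.5149

The evidence strengthens our belief in H.
Prior: 0.3147 → Posterior: 0.5149


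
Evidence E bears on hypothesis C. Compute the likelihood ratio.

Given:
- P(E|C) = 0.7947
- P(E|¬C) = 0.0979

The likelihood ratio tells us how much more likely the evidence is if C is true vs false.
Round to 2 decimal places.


Likelihood Ratio (LR) = P(E|C) / P(E|¬C)

LR = 0.7947 / 0.0979
   = 8.12

The evidence is 8.12 times more likely if C is true than if C is false.
Because LR exceeds 1, E is evidence for C.


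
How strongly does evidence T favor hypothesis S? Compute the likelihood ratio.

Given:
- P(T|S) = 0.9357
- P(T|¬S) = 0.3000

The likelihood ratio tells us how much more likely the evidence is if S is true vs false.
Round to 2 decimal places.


Likelihood Ratio (LR) = P(T|S) / P(T|¬S)

LR = 0.9357 / 0.3000
   = 3.12

The evidence is 3.12 times more likely if S is true than if S is false.
Since LR > 1, the evidence supports S over ¬S.


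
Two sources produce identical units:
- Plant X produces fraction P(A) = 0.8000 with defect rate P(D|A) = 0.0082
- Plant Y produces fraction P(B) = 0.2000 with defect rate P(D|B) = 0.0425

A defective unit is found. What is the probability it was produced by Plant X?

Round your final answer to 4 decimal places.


Let A = from Plant X, D = defective

Given:
- P(A) = 0.8000, P(B) = 0.2000
- P(D|A) = 0.0082, P(D|B) = 0.0425

Step 1: Find P(D)
P(D) = P(D|A)P(A) + P(D|B)P(B)
     = 0.0082 × 0.8000 + 0.0425 × 0.2000
     = 0.00656000 + 0.00850000
     = 0.01506000

Step 2: Apply Bayes' theorem
P(A|D) = P(D|A)P(A) / P(D)
       = 0.00656000 / 0.01506000
       = 0.4356


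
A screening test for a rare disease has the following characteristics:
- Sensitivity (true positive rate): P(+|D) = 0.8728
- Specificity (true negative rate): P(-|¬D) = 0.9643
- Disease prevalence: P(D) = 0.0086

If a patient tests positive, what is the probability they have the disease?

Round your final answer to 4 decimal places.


Let D = has disease, + = positive test

Given:
- P(D) = 0.0086 (prevalence)
- P(+|D) = 0.8728 (sensitivity)
- P(-|¬D) = 0.9643 (specificity)
- P(+|¬D) = 0.0357 (false positive rate = 1 - specificity)

Step 1: Find P(+)
P(+) = P(+|D)P(D) + P(+|¬D)P(¬D)
     = 0.8728 × 0.0086 + 0.0357 × 0.9914
     = 0.00750608 + 0.03539298
     = 0.04289906

Step 2: Apply Bayes' theorem for P(D|+)
P(D|+) = P(+|D)P(D) / P(+)
       = 0.00750608 / 0.04289906
       = 0.1750


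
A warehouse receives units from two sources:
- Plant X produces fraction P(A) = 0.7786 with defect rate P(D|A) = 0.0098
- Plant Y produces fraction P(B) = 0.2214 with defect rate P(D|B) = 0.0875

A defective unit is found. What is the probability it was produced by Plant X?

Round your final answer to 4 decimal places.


Let A = from Plant X, D = defective

Given:
- P(A) = 0.7786, P(B) = 0.2214
- P(D|A) = 0.0098, P(D|B) = 0.0875

Step 1: Find P(D)
P(D) = P(D|A)P(A) + P(D|B)P(B)
     = 0.0098 × 0.7786 + 0.0875 × 0.2214
     = 0.00763028 + 0.01937250
     = 0.02700278

Step 2: Apply Bayes' theorem
P(A|D) = P(D|A)P(A) / P(D)
       = 0.00763028 / 0.02700278
       = 0.2826


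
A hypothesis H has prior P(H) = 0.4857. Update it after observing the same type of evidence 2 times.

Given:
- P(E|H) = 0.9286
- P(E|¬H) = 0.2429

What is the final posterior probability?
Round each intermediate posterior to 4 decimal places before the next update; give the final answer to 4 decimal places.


Sequential Bayesian updating:

Initial prior: P(H) = 0.4857

Update 1:
  P(E) = 0.9286 × 0.4857 + 0.2429 × 0.5143 = 0.45102102 + 0.12492347 = 0.57594449
  P(H|E) = 0.45102102 / 0.57594449 = 0.7831

Update 2:
  P(E) = 0.9286 × 0.7831 + 0.2429 × 0.2169 = 0.72718666 + 0.05268501 = 0.77987167
  P(H|E) = 0.72718666 / 0.77987167 = 0.9324

Final posterior: 0.9324


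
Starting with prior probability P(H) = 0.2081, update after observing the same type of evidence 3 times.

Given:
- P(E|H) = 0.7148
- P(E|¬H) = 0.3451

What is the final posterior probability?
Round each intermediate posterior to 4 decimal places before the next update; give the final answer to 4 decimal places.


Sequential Bayesian updating:

Initial prior: P(H) = 0.2081

Update 1:
  P(E) = 0.7148 × 0.2081 + 0.3451 × 0.7919 = 0.14874988 + 0.27328469 = 0.42203457
  P(H|E) = 0.14874988 / 0.42203457 = 0.3525

Update 2:
  P(E) = 0.7148 × 0.3525 + 0.3451 × 0.6475 = 0.25196700 + 0.22345225 = 0.47541925
  P(H|E) = 0.25196700 / 0.47541925 = 0.5300

Update 3:
  P(E) = 0.7148 × 0.5300 + 0.3451 × 0.4700 = 0.37884400 + 0.16219700 = 0.54104100
  P(H|E) = 0.37884400 / 0.54104100 = 0.7002

Final posterior: 0.7002


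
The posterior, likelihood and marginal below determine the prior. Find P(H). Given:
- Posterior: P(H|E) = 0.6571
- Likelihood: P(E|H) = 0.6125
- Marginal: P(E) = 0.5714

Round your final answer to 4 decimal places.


From Bayes' theorem: P(H|E) = P(E|H) × P(H) / P(E)

Rearranging for P(H):
P(H) = P(H|E) × P(E) / P(E|H)
     = 0.6571 × 0.5714 / 0.6125
     = 0.37546694 / 0.6125
     = 0.6130


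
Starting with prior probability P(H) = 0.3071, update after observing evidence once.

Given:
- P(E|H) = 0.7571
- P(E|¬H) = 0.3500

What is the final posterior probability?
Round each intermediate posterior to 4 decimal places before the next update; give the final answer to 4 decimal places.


Sequential Bayesian updating:

Initial prior: P(H) = 0.3071

Update 1:
  P(E) = 0.7571 × 0.3071 + 0.3500 × 0.6929 = 0.23250541 + 0.24251500 = 0.47502041
  P(H|E) = 0.23250541 / 0.47502041 = 0.4895

Final posterior: 0.4895


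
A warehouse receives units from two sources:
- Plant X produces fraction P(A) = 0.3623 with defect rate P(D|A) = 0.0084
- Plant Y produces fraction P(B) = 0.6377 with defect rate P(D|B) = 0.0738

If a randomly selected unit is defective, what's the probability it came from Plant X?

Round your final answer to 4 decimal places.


Let A = from Plant X, D = defective

Given:
- P(A) = 0.3623, P(B) = 0.6377
- P(D|A) = 0.0084, P(D|B) = 0.0738

Step 1: Find P(D)
P(D) = P(D|A)P(A) + P(D|B)P(B)
     = 0.0084 × 0.3623 + 0.0738 × 0.6377
     = 0.00304332 + 0.04706226
     = 0.05010558

Step 2: Apply Bayes' theorem
P(A|D) = P(D|A)P(A) / P(D)
       = 0.00304332 / 0.05010558
       = 0.0607


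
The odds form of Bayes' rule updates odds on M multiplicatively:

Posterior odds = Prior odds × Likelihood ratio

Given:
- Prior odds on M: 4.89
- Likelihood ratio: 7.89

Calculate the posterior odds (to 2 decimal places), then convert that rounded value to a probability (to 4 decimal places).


Step 1: Calculate posterior odds
Posterior odds = Prior odds × LR
               = 4.89 × 7.89
               = 38.58

Step 2: Convert to probability
P(M|E) = Posterior odds / (1 + Posterior odds)
       = 38.58 / (1 + 38.58)
       = 38.58 / 39.58
       = 0.9747

The evidence increased P(M) from 0.8302 to 0.9747.


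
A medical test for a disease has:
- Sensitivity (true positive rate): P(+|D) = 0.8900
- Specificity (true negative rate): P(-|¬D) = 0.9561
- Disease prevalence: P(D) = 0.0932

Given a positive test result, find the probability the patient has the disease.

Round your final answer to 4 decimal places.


Let D = has disease, + = positive test

Given:
- P(D) = 0.0932 (prevalence)
- P(+|D) = 0.8900 (sensitivity)
- P(-|¬D) = 0.9561 (specificity)
- P(+|¬D) = 0.0439 (false positive rate = 1 - specificity)

Step 1: Find P(+)
P(+) = P(+|D)P(D) + P(+|¬D)P(¬D)
     = 0.8900 × 0.0932 + 0.0439 × 0.9068
     = 0.08294800 + 0.03980852
     = 0.12275652

Step 2: Apply Bayes' theorem for P(D|+)
P(D|+) = P(+|D)P(D) / P(+)
       = 0.08294800 / 0.12275652
       = 0.6757


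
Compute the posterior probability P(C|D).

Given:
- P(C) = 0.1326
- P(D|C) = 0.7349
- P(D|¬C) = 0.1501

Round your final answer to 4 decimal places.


Bayes' theorem: P(C|D) = P(D|C) × P(C) / P(D)

Step 1: Calculate P(D) using law of total probability
P(D) = P(D|C)P(C) + P(D|¬C)P(¬C)
     = 0.7349 × 0.1326 + 0.1501 × 0.8674
     = 0.09744774 + 0.13019674
     = 0.22764448

Step 2: Apply Bayes' theorem
P(C|D) = P(D|C) × P(C) / P(D)
       = 0.09744774 / 0.22764448
       = 0.4281


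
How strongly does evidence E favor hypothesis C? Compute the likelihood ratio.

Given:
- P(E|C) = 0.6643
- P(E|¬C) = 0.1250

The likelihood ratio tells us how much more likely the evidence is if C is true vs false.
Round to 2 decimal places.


Likelihood Ratio (LR) = P(E|C) / P(E|¬C)

LR = 0.6643 / 0.1250
   = 5.31

The evidence is 5.31 times more likely if C is true than if C is false.
Because LR exceeds 1, E is evidence for C.


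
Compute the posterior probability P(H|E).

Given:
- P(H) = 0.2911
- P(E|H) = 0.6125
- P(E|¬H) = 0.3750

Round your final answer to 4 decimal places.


Bayes' theorem: P(H|E) = P(E|H) × P(H) / P(E)

Step 1: Calculate P(E) using law of total probability
P(E) = P(E|H)P(H) + P(E|¬H)P(¬H)
     = 0.6125 × 0.2911 + 0.3750 × 0.7089
     = 0.17829875 + 0.26583750
     = 0.44413625

Step 2: Apply Bayes' theorem
P(H|E) = P(E|H) × P(H) / P(E)
       = 0.17829875 / 0.44413625
       = 0.4015


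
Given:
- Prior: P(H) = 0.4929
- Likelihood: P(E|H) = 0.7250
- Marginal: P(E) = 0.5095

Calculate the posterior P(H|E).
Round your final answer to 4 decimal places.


Using Bayes' theorem:

P(H|E) = P(E|H) × P(H) / P(E)
       = 0.7250 × 0.4929 / 0.5095
       = 0.35735250 / 0.5095
       = 0.7014

The evidence strengthens our belief in H.
Prior: 0.4929 → Posterior: 0.7014


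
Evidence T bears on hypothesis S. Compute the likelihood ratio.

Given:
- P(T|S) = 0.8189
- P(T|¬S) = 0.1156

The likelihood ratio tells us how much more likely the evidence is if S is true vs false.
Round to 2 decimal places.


Likelihood Ratio (LR) = P(T|S) / P(T|¬S)

LR = 0.8189 / 0.1156
   = 7.08

The evidence is 7.08 times more likely if S is true than if S is false.
Because LR exceeds 1, T is evidence for S.


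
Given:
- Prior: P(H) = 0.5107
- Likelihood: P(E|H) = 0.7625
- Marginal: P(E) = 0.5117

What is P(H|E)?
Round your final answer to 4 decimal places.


Using Bayes' theorem:

P(H|E) = P(E|H) × P(H) / P(E)
       = 0.7625 × 0.5107 / 0.5117
       = 0.38940875 / 0.5117
       = 0.7610

The evidence strengthens our belief in H.
Prior: 0.5107 → Posterior: 0.7610


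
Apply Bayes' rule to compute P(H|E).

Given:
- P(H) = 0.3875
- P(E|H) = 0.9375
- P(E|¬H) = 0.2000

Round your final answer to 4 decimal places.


Bayes' theorem: P(H|E) = P(E|H) × P(H) / P(E)

Step 1: Calculate P(E) using law of total probability
P(E) = P(E|H)P(H) + P(E|¬H)P(¬H)
     = 0.9375 × 0.3875 + 0.2000 × 0.6125
     = 0.36328125 + 0.12250000
     = 0.48578125

Step 2: Apply Bayes' theorem
P(H|E) = P(E|H) × P(H) / P(E)
       = 0.36328125 / 0.48578125
       = 0.7478


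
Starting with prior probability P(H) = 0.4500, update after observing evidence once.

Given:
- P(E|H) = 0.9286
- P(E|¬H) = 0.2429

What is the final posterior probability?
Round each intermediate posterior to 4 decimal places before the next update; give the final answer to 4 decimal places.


Sequential Bayesian updating:

Initial prior: P(H) = 0.4500

Update 1:
  P(E) = 0.9286 × 0.4500 + 0.2429 × 0.5500 = 0.41787000 + 0.13359500 = 0.55146500
  P(H|E) = 0.41787000 / 0.55146500 = 0.7577

Final posterior: 0.7577


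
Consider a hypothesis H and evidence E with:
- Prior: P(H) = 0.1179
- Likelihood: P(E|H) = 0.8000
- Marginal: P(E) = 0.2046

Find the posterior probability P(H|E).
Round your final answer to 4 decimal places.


Using Bayes' theorem:

P(H|E) = P(E|H) × P(H) / P(E)
       = 0.8000 × 0.1179 / 0.2046
       = 0.09432000 / 0.2046
       = 0.4610

The evidence strengthens our belief in H.
Prior: 0.1179 → Posterior: 0.4610


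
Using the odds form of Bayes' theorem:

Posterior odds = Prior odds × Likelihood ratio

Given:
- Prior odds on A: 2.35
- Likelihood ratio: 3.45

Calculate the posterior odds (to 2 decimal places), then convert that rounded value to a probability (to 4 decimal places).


Step 1: Calculate posterior odds
Posterior odds = Prior odds × LR
               = 2.35 × 3.45
               = 8.11

Step 2: Convert to probability
P(A|E) = Posterior odds / (1 + Posterior odds)
       = 8.11 / (1 + 8.11)
       = 8.11 / 9.11
       = 0.8902

The evidence increased P(A) from 0.7015 to 0.8902.


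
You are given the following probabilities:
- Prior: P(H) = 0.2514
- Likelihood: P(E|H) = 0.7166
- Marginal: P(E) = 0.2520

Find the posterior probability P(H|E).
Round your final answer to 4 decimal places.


Using Bayes' theorem:

P(H|E) = P(E|H) × P(H) / P(E)
       = 0.7166 × 0.2514 / 0.2520
       = 0.18015324 / 0.2520
       = 0.7149

The evidence strengthens our belief in H.
Prior: 0.2514 → Posterior: 0.7149


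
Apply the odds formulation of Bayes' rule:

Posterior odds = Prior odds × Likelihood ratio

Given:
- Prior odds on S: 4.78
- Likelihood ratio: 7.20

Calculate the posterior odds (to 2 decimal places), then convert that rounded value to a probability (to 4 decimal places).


Step 1: Calculate posterior odds
Posterior odds = Prior odds × LR
               = 4.78 × 7.20
               = 34.42

Step 2: Convert to probability
P(S|E) = Posterior odds / (1 + Posterior odds)
       = 34.42 / (1 + 34.42)
       = 34.42 / 35.42
       = 0.9718

The evidence increased P(S) from 0.8270 to 0.9718.


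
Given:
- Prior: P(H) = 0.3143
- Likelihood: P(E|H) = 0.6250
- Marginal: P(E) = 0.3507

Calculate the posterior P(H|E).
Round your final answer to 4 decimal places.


Using Bayes' theorem:

P(H|E) = P(E|H) × P(H) / P(E)
       = 0.6250 × 0.3143 / 0.3507
       = 0.19643750 / 0.3507
       = 0.5601

The evidence strengthens our belief in H.
Prior: 0.3143 → Posterior: 0.5601


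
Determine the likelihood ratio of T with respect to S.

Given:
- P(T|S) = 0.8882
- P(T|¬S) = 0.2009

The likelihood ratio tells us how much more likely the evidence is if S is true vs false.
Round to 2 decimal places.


Likelihood Ratio (LR) = P(T|S) / P(T|¬S)

LR = 0.8882 / 0.2009
   = 4.42

The evidence is 4.42 times more likely if S is true than if S is false.
Because LR exceeds 1, T is evidence for S.


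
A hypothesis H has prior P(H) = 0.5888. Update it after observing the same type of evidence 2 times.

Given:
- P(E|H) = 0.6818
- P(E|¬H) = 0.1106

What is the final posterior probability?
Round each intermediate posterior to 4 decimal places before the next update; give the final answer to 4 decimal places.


Sequential Bayesian updating:

Initial prior: P(H) = 0.5888

Update 1:
  P(E) = 0.6818 × 0.5888 + 0.1106 × 0.4112 = 0.40144384 + 0.04547872 = 0.44692256
  P(H|E) = 0.40144384 / 0.44692256 = 0.8982

Update 2:
  P(E) = 0.6818 × 0.8982 + 0.1106 × 0.1018 = 0.61239276 + 0.01125908 = 0.62365184
  P(H|E) = 0.61239276 / 0.62365184 = 0.9819

Final posterior: 0.9819


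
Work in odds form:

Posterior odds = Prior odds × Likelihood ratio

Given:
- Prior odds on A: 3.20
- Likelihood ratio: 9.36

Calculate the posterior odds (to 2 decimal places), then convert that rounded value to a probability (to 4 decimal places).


Step 1: Calculate posterior odds
Posterior odds = Prior odds × LR
               = 3.20 × 9.36
               = 29.95

Step 2: Convert to probability
P(A|E) = Posterior odds / (1 + Posterior odds)
       = 29.95 / (1 + 29.95)
       = 29.95 / 30.95
       = 0.9677

The evidence increased P(A) from 0.7619 to 0.9677.


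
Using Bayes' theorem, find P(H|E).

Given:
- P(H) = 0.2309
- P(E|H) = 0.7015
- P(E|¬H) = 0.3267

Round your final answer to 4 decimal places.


Bayes' theorem: P(H|E) = P(E|H) × P(H) / P(E)

Step 1: Calculate P(E) using law of total probability
P(E) = P(E|H)P(H) + P(E|¬H)P(¬H)
     = 0.7015 × 0.2309 + 0.3267 × 0.7691
     = 0.16197635 + 0.25126497
     = 0.41324132

Step 2: Apply Bayes' theorem
P(H|E) = P(E|H) × P(H) / P(E)
       = 0.16197635 / 0.41324132
       = 0.3920


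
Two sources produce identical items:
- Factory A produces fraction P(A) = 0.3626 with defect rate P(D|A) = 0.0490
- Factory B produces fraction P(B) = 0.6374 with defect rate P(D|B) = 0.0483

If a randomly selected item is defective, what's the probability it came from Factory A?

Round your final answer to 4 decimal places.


Let A = from Factory A, D = defective

Given:
- P(A) = 0.3626, P(B) = 0.6374
- P(D|A) = 0.0490, P(D|B) = 0.0483

Step 1: Find P(D)
P(D) = P(D|A)P(A) + P(D|B)P(B)
     = 0.0490 × 0.3626 + 0.0483 × 0.6374
     = 0.01776740 + 0.03078642
     = 0.04855382

Step 2: Apply Bayes' theorem
P(A|D) = P(D|A)P(A) / P(D)
       = 0.01776740 / 0.04855382
       = 0.3659


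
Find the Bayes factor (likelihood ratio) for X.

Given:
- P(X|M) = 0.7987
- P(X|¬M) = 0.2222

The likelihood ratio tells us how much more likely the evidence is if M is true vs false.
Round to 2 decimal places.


Likelihood Ratio (LR) = P(X|M) / P(X|¬M)

LR = 0.7987 / 0.2222
   = 3.59

The evidence is 3.59 times more likely if M is true than if M is false.
LR > 1, so observing X raises the odds in favor of M.


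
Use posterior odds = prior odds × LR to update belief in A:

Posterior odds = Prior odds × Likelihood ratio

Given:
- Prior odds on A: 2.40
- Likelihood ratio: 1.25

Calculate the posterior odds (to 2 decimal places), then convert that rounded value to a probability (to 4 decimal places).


Step 1: Calculate posterior odds
Posterior odds = Prior odds × LR
               = 2.40 × 1.25
               = 3.00

Step 2: Convert to probability
P(A|E) = Posterior odds / (1 + Posterior odds)
       = 3.00 / (1 + 3.00)
       = 3.00 / 4.00
       = 0.7500

The evidence increased P(A) from 0.7059 to 0.7500.


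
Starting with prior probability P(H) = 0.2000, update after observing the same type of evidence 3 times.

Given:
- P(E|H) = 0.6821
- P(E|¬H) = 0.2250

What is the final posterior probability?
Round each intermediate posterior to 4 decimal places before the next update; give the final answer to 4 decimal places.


Sequential Bayesian updating:

Initial prior: P(H) = 0.2000

Update 1:
  P(E) = 0.6821 × 0.2000 + 0.2250 × 0.8000 = 0.13642000 + 0.18000000 = 0.31642000
  P(H|E) = 0.13642000 / 0.31642000 = 0.4311

Update 2:
  P(E) = 0.6821 × 0.4311 + 0.2250 × 0.5689 = 0.29405331 + 0.12800250 = 0.42205581
  P(H|E) = 0.29405331 / 0.42205581 = 0.6967

Update 3:
  P(E) = 0.6821 × 0.6967 + 0.2250 × 0.3033 = 0.47521907 + 0.06824250 = 0.54346157
  P(H|E) = 0.47521907 / 0.54346157 = 0.8744

Final posterior: 0.8744


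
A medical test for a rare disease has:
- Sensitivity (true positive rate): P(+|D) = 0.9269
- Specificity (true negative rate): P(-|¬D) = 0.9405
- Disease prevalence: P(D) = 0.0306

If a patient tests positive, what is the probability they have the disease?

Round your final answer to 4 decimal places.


Let D = has disease, + = positive test

Given:
- P(D) = 0.0306 (prevalence)
- P(+|D) = 0.9269 (sensitivity)
- P(-|¬D) = 0.9405 (specificity)
- P(+|¬D) = 0.0595 (false positive rate = 1 - specificity)

Step 1: Find P(+)
P(+) = P(+|D)P(D) + P(+|¬D)P(¬D)
     = 0.9269 × 0.0306 + 0.0595 × 0.9694
     = 0.02836314 + 0.05767930
     = 0.08604244

Step 2: Apply Bayes' theorem for P(D|+)
P(D|+) = P(+|D)P(D) / P(+)
       = 0.02836314 / 0.08604244
       = 0.3296


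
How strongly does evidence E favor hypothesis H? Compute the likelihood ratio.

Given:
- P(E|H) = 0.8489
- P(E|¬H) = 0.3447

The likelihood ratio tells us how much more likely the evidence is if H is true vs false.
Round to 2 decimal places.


Likelihood Ratio (LR) = P(E|H) / P(E|¬H)

LR = 0.8489 / 0.3447
   = 2.46

The evidence is 2.46 times more likely if H is true than if H is false.
LR > 1, so observing E raises the odds in favor of H.


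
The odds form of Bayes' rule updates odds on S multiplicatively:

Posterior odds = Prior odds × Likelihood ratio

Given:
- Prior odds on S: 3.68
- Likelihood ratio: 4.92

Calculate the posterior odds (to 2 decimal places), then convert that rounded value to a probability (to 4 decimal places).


Step 1: Calculate posterior odds
Posterior odds = Prior odds × LR
               = 3.68 × 4.92
               = 18.11

Step 2: Convert to probability
P(S|E) = Posterior odds / (1 + Posterior odds)
       = 18.11 / (1 + 18.11)
       = 18.11 / 19.11
       = 0.9477

The evidence increased P(S) from 0.7863 to 0.9477.


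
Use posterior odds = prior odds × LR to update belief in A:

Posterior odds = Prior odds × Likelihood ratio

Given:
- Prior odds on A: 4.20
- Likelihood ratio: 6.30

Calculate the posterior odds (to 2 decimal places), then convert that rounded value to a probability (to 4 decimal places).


Step 1: Calculate posterior odds
Posterior odds = Prior odds × LR
               = 4.20 × 6.30
               = 26.46

Step 2: Convert to probability
P(A|E) = Posterior odds / (1 + Posterior odds)
       = 26.46 / (1 + 26.46)
       = 26.46 / 27.46
       = 0.9636

The evidence increased P(A) from 0.8077 to 0.9636.


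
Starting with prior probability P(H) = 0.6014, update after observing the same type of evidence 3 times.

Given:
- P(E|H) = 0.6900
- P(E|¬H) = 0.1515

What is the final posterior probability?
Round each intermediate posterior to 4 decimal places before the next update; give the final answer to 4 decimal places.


Sequential Bayesian updating:

Initial prior: P(H) = 0.6014

Update 1:
  P(E) = 0.6900 × 0.6014 + 0.1515 × 0.3986 = 0.41496600 + 0.06038790 = 0.47535390
  P(H|E) = 0.41496600 / 0.47535390 = 0.8730

Update 2:
  P(E) = 0.6900 × 0.8730 + 0.1515 × 0.1270 = 0.60237000 + 0.01924050 = 0.62161050
  P(H|E) = 0.60237000 / 0.62161050 = 0.9690

Update 3:
  P(E) = 0.6900 × 0.9690 + 0.1515 × 0.0310 = 0.66861000 + 0.00469650 = 0.67330650
  P(H|E) = 0.66861000 / 0.67330650 = 0.9930

Final posterior: 0.9930


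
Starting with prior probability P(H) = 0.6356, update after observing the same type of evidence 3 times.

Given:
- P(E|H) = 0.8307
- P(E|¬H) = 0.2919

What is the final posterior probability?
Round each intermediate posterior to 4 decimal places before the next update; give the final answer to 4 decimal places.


Sequential Bayesian updating:

Initial prior: P(H) = 0.6356

Update 1:
  P(E) = 0.8307 × 0.6356 + 0.2919 × 0.3644 = 0.52799292 + 0.10636836 = 0.63436128
  P(H|E) = 0.52799292 / 0.63436128 = 0.8323

Update 2:
  P(E) = 0.8307 × 0.8323 + 0.2919 × 0.1677 = 0.69139161 + 0.04895163 = 0.74034324
  P(H|E) = 0.69139161 / 0.74034324 = 0.9339

Update 3:
  P(E) = 0.8307 × 0.9339 + 0.2919 × 0.0661 = 0.77579073 + 0.01929459 = 0.79508532
  P(H|E) = 0.77579073 / 0.79508532 = 0.9757

Final posterior: 0.9757


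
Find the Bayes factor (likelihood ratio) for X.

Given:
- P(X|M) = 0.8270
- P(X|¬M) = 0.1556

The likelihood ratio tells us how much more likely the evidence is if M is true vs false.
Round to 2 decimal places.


Likelihood Ratio (LR) = P(X|M) / P(X|¬M)

LR = 0.8270 / 0.1556
   = 5.31

The evidence is 5.31 times more likely if M is true than if M is false.
Since LR > 1, the evidence supports M over ¬M.


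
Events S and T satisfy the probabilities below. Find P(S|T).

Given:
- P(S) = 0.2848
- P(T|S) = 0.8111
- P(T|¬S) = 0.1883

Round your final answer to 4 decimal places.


Bayes' theorem: P(S|T) = P(T|S) × P(S) / P(T)

Step 1: Calculate P(T) using law of total probability
P(T) = P(T|S)P(S) + P(T|¬S)P(¬S)
     = 0.8111 × 0.2848 + 0.1883 × 0.7152
     = 0.23100128 + 0.13467216
     = 0.36567344

Step 2: Apply Bayes' theorem
P(S|T) = P(T|S) × P(S) / P(T)
       = 0.23100128 / 0.36567344
       = 0.6317


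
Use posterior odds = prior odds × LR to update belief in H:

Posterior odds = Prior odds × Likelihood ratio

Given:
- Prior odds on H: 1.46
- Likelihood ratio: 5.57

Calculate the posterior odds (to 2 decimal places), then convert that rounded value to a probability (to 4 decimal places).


Step 1: Calculate posterior odds
Posterior odds = Prior odds × LR
               = 1.46 × 5.57
               = 8.13

Step 2: Convert to probability
P(H|E) = Posterior odds / (1 + Posterior odds)
       = 8.13 / (1 + 8.13)
       = 8.13 / 9.13
       = 0.8905

The evidence increased P(H) from 0.5935 to 0.8905.


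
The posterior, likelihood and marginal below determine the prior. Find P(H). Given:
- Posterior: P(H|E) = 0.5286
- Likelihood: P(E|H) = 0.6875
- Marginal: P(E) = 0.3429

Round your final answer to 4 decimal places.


From Bayes' theorem: P(H|E) = P(E|H) × P(H) / P(E)

Rearranging for P(H):
P(H) = P(H|E) × P(E) / P(E|H)
     = 0.5286 × 0.3429 / 0.6875
     = 0.18125694 / 0.6875
     = 0.2636


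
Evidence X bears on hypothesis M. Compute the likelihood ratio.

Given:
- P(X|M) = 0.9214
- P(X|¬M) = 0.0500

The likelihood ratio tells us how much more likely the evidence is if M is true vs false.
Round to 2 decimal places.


Likelihood Ratio (LR) = P(X|M) / P(X|¬M)

LR = 0.9214 / 0.0500
   = 18.43

The evidence is 18.43 times more likely if M is true than if M is false.
Because LR exceeds 1, X is evidence for M.


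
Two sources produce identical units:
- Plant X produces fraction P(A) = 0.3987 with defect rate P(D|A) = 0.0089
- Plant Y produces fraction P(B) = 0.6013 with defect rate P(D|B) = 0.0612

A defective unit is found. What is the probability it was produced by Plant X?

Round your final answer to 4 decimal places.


Let A = from Plant X, D = defective

Given:
- P(A) = 0.3987, P(B) = 0.6013
- P(D|A) = 0.0089, P(D|B) = 0.0612

Step 1: Find P(D)
P(D) = P(D|A)P(A) + P(D|B)P(B)
     = 0.0089 × 0.3987 + 0.0612 × 0.6013
     = 0.00354843 + 0.03679956
     = 0.04034799

Step 2: Apply Bayes' theorem
P(A|D) = P(D|A)P(A) / P(D)
       = 0.00354843 / 0.04034799
       = 0.0879


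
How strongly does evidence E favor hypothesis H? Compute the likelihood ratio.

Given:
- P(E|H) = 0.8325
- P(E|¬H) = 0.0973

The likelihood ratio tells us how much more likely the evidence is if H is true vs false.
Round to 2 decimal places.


Likelihood Ratio (LR) = P(E|H) / P(E|¬H)

LR = 0.8325 / 0.0973
   = 8.56

The evidence is 8.56 times more likely if H is true than if H is false.
Because LR exceeds 1, E is evidence for H.


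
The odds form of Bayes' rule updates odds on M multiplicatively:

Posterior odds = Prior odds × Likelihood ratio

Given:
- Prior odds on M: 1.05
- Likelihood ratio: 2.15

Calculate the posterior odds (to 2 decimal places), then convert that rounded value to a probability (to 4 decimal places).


Step 1: Calculate posterior odds
Posterior odds = Prior odds × LR
               = 1.05 × 2.15
               = 2.26

Step 2: Convert to probability
P(M|E) = Posterior odds / (1 + Posterior odds)
       = 2.26 / (1 + 2.26)
       = 2.26 / 3.26
       = 0.6933

The evidence increased P(M) from 0.5122 to 0.6933.


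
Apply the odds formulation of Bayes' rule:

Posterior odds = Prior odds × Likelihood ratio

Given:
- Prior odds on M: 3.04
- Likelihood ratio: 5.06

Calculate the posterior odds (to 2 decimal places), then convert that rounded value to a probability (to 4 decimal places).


Step 1: Calculate posterior odds
Posterior odds = Prior odds × LR
               = 3.04 × 5.06
               = 15.38

Step 2: Convert to probability
P(M|E) = Posterior odds / (1 + Posterior odds)
       = 15.38 / (1 + 15.38)
       = 15.38 / 16.38
       = 0.9389

The evidence increased P(M) from 0.7525 to 0.9389.


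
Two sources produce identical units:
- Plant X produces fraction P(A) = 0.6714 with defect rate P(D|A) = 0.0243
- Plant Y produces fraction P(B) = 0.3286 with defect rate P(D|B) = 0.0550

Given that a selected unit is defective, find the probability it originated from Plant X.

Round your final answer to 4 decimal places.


Let A = from Plant X, D = defective

Given:
- P(A) = 0.6714, P(B) = 0.3286
- P(D|A) = 0.0243, P(D|B) = 0.0550

Step 1: Find P(D)
P(D) = P(D|A)P(A) + P(D|B)P(B)
     = 0.0243 × 0.6714 + 0.0550 × 0.3286
     = 0.01631502 + 0.01807300
     = 0.03438802

Step 2: Apply Bayes' theorem
P(A|D) = P(D|A)P(A) / P(D)
       = 0.01631502 / 0.03438802
       = 0.4744


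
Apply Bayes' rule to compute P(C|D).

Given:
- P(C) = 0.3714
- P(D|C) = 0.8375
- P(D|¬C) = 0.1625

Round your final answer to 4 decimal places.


Bayes' theorem: P(C|D) = P(D|C) × P(C) / P(D)

Step 1: Calculate P(D) using law of total probability
P(D) = P(D|C)P(C) + P(D|¬C)P(¬C)
     = 0.8375 × 0.3714 + 0.1625 × 0.6286
     = 0.31104750 + 0.10214750
     = 0.41319500

Step 2: Apply Bayes' theorem
P(C|D) = P(D|C) × P(C) / P(D)
       = 0.31104750 / 0.41319500
       = 0.7528


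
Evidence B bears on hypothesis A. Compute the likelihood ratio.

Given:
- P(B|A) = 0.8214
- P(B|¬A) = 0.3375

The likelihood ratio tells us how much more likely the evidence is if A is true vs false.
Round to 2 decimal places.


Likelihood Ratio (LR) = P(B|A) / P(B|¬A)

LR = 0.8214 / 0.3375
   = 2.43

The evidence is 2.43 times more likely if A is true than if A is false.
Since LR > 1, the evidence supports A over ¬A.


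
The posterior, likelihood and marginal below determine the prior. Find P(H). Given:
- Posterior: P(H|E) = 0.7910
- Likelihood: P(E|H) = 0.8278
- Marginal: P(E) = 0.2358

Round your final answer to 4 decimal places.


From Bayes' theorem: P(H|E) = P(E|H) × P(H) / P(E)

Rearranging for P(H):
P(H) = P(H|E) × P(E) / P(E|H)
     = 0.7910 × 0.2358 / 0.8278
     = 0.18651780 / 0.8278
     = 0.2253


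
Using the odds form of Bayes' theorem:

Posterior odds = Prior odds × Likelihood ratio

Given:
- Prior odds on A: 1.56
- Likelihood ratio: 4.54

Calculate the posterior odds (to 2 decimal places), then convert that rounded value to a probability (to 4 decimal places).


Step 1: Calculate posterior odds
Posterior odds = Prior odds × LR
               = 1.56 × 4.54
               = 7.08

Step 2: Convert to probability
P(A|E) = Posterior odds / (1 + Posterior odds)
       = 7.08 / (1 + 7.08)
       = 7.08 / 8.08
       = 0.8762

The evidence increased P(A) from 0.6094 to 0.8762.


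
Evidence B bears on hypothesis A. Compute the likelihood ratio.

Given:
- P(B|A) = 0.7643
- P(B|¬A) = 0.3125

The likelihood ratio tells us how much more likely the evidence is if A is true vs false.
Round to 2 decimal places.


Likelihood Ratio (LR) = P(B|A) / P(B|¬A)

LR = 0.7643 / 0.3125
   = 2.45

The evidence is 2.45 times more likely if A is true than if A is false.
Because LR exceeds 1, B is evidence for A.


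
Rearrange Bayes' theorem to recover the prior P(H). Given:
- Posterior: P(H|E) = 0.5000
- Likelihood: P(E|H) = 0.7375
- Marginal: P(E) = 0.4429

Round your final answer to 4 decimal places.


From Bayes' theorem: P(H|E) = P(E|H) × P(H) / P(E)

Rearranging for P(H):
P(H) = P(H|E) × P(E) / P(E|H)
     = 0.5000 × 0.4429 / 0.7375
     = 0.22145000 / 0.7375
     = 0.3003


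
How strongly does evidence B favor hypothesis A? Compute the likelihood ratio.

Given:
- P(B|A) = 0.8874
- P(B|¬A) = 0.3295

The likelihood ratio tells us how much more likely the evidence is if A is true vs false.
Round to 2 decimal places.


Likelihood Ratio (LR) = P(B|A) / P(B|¬A)

LR = 0.8874 / 0.3295
   = 2.69

The evidence is 2.69 times more likely if A is true than if A is false.
LR > 1, so observing B raises the odds in favor of A.


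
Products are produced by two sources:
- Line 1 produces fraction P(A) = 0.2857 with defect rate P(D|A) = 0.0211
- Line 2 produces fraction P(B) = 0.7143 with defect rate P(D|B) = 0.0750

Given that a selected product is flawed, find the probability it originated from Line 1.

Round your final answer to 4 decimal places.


Let A = from Line 1, D = flawed

Given:
- P(A) = 0.2857, P(B) = 0.7143
- P(D|A) = 0.0211, P(D|B) = 0.0750

Step 1: Find P(D)
P(D) = P(D|A)P(A) + P(D|B)P(B)
     = 0.0211 × 0.2857 + 0.0750 × 0.7143
     = 0.00602827 + 0.05357250
     = 0.05960077

Step 2: Apply Bayes' theorem
P(A|D) = P(D|A)P(A) / P(D)
       = 0.00602827 / 0.05960077
       = 0.1011


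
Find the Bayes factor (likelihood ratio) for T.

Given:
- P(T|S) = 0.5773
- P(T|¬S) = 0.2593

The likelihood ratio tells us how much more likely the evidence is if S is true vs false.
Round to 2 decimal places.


Likelihood Ratio (LR) = P(T|S) / P(T|¬S)

LR = 0.5773 / 0.2593
   = 2.23

The evidence is 2.23 times more likely if S is true than if S is false.
Because LR exceeds 1, T is evidence for S.


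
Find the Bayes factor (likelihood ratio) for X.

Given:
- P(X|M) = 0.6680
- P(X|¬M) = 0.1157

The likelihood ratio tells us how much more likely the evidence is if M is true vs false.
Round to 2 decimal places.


Likelihood Ratio (LR) = P(X|M) / P(X|¬M)

LR = 0.6680 / 0.1157
   = 5.77

The evidence is 5.77 times more likely if M is true than if M is false.
Because LR exceeds 1, X is evidence for M.


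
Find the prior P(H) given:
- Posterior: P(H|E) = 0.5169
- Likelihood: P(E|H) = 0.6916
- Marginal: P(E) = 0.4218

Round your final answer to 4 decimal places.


From Bayes' theorem: P(H|E) = P(E|H) × P(H) / P(E)

Rearranging for P(H):
P(H) = P(H|E) × P(E) / P(E|H)
     = 0.5169 × 0.4218 / 0.6916
     = 0.21802842 / 0.6916
     = 0.3153


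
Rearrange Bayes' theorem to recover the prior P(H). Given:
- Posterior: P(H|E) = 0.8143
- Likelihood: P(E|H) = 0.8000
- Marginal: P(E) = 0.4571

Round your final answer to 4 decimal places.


From Bayes' theorem: P(H|E) = P(E|H) × P(H) / P(E)

Rearranging for P(H):
P(H) = P(H|E) × P(E) / P(E|H)
     = 0.8143 × 0.4571 / 0.8000
     = 0.37221653 / 0.8000
     = 0.4653


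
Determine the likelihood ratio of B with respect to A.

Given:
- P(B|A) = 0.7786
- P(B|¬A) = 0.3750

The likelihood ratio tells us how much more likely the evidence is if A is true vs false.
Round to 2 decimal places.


Likelihood Ratio (LR) = P(B|A) / P(B|¬A)

LR = 0.7786 / 0.3750
   = 2.08

The evidence is 2.08 times more likely if A is true than if A is false.
LR > 1, so observing B raises the odds in favor of A.


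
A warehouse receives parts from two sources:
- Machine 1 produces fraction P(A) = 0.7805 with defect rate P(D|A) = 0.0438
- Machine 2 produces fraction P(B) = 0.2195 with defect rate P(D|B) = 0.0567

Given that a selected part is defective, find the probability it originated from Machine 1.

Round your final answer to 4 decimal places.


Let A = from Machine 1, D = defective

Given:
- P(A) = 0.7805, P(B) = 0.2195
- P(D|A) = 0.0438, P(D|B) = 0.0567

Step 1: Find P(D)
P(D) = P(D|A)P(A) + P(D|B)P(B)
     = 0.0438 × 0.7805 + 0.0567 × 0.2195
     = 0.03418590 + 0.01244565
     = 0.04663155

Step 2: Apply Bayes' theorem
P(A|D) = P(D|A)P(A) / P(D)
       = 0.03418590 / 0.04663155
       = 0.7331


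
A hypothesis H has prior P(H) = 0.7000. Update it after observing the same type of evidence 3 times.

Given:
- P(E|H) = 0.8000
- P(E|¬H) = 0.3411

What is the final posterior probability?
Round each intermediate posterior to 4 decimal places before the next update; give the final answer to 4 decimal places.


Sequential Bayesian updating:

Initial prior: P(H) = 0.7000

Update 1:
  P(E) = 0.8000 × 0.7000 + 0.3411 × 0.3000 = 0.56000000 + 0.10233000 = 0.66233000
  P(H|E) = 0.56000000 / 0.66233000 = 0.8455

Update 2:
  P(E) = 0.8000 × 0.8455 + 0.3411 × 0.1545 = 0.67640000 + 0.05269995 = 0.72909995
  P(H|E) = 0.67640000 / 0.72909995 = 0.9277

Update 3:
  P(E) = 0.8000 × 0.9277 + 0.3411 × 0.0723 = 0.74216000 + 0.02466153 = 0.76682153
  P(H|E) = 0.74216000 / 0.76682153 = 0.9678

Final posterior: 0.9678


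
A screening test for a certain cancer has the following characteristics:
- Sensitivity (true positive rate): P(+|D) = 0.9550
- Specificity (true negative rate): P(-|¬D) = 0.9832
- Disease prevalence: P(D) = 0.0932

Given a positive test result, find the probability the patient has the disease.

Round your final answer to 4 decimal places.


Let D = has disease, + = positive test

Given:
- P(D) = 0.0932 (prevalence)
- P(+|D) = 0.9550 (sensitivity)
- P(-|¬D) = 0.9832 (specificity)
- P(+|¬D) = 0.0168 (false positive rate = 1 - specificity)

Step 1: Find P(+)
P(+) = P(+|D)P(D) + P(+|¬D)P(¬D)
     = 0.9550 × 0.0932 + 0.0168 × 0.9068
     = 0.08900600 + 0.01523424
     = 0.10424024

Step 2: Apply Bayes' theorem for P(D|+)
P(D|+) = P(+|D)P(D) / P(+)
       = 0.08900600 / 0.10424024
       = 0.8539


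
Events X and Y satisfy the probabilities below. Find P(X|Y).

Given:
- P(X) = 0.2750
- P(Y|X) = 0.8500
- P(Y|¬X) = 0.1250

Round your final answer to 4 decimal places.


Bayes' theorem: P(X|Y) = P(Y|X) × P(X) / P(Y)

Step 1: Calculate P(Y) using law of total probability
P(Y) = P(Y|X)P(X) + P(Y|¬X)P(¬X)
     = 0.8500 × 0.2750 + 0.1250 × 0.7250
     = 0.23375000 + 0.09062500
     = 0.32437500

Step 2: Apply Bayes' theorem
P(X|Y) = P(Y|X) × P(X) / P(Y)
       = 0.23375000 / 0.32437500
       = 0.7206


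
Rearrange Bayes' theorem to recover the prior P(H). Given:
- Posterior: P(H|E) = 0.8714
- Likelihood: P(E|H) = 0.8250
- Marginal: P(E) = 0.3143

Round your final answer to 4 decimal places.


From Bayes' theorem: P(H|E) = P(E|H) × P(H) / P(E)

Rearranging for P(H):
P(H) = P(H|E) × P(E) / P(E|H)
     = 0.8714 × 0.3143 / 0.8250
     = 0.27388102 / 0.8250
     = 0.3320


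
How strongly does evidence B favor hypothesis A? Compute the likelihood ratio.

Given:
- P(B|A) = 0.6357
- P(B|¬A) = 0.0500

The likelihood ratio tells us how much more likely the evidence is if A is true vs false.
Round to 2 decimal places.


Likelihood Ratio (LR) = P(B|A) / P(B|¬A)

LR = 0.6357 / 0.0500
   = 12.71

The evidence is 12.71 times more likely if A is true than if A is false.
Because LR exceeds 1, B is evidence for A.


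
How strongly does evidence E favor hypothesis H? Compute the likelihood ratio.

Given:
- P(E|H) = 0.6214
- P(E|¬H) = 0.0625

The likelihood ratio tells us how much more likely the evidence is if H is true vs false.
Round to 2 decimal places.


Likelihood Ratio (LR) = P(E|H) / P(E|¬H)

LR = 0.6214 / 0.0625
   = 9.94

The evidence is 9.94 times more likely if H is true than if H is false.
Because LR exceeds 1, E is evidence for H.


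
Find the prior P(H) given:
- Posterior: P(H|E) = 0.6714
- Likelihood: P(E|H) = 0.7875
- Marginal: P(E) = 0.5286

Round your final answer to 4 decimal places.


From Bayes' theorem: P(H|E) = P(E|H) × P(H) / P(E)

Rearranging for P(H):
P(H) = P(H|E) × P(E) / P(E|H)
     = 0.6714 × 0.5286 / 0.7875
     = 0.35490204 / 0.7875
     = 0.4507


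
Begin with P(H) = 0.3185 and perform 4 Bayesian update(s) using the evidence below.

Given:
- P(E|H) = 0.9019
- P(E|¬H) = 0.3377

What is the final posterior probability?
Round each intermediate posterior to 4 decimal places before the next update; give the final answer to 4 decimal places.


Sequential Bayesian updating:

Initial prior: P(H) = 0.3185

Update 1:
  P(E) = 0.9019 × 0.3185 + 0.3377 × 0.6815 = 0.28725515 + 0.23014255 = 0.51739770
  P(H|E) = 0.28725515 / 0.51739770 = 0.5552

Update 2:
  P(E) = 0.9019 × 0.5552 + 0.3377 × 0.4448 = 0.50073488 + 0.15020896 = 0.65094384
  P(H|E) = 0.50073488 / 0.65094384 = 0.7692

Update 3:
  P(E) = 0.9019 × 0.7692 + 0.3377 × 0.2308 = 0.69374148 + 0.07794116 = 0.77168264
  P(H|E) = 0.69374148 / 0.77168264 = 0.8990

Update 4:
  P(E) = 0.9019 × 0.8990 + 0.3377 × 0.1010 = 0.81080810 + 0.03410770 = 0.84491580
  P(H|E) = 0.81080810 / 0.84491580 = 0.9596

Final posterior: 0.9596


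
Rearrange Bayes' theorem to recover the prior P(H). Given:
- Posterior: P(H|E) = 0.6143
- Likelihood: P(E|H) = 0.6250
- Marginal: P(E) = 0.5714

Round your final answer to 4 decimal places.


From Bayes' theorem: P(H|E) = P(E|H) × P(H) / P(E)

Rearranging for P(H):
P(H) = P(H|E) × P(E) / P(E|H)
     = 0.6143 × 0.5714 / 0.6250
     = 0.35101102 / 0.6250
     = 0.5616
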